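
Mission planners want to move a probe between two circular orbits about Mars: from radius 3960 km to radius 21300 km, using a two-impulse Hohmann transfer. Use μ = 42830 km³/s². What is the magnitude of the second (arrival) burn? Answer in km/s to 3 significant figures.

Transfer-ellipse semi-major axis a_t = (r₁ + r₂)/2 = (3960 + 21300)/2 = 12630 km.
Circular speed at r = 21300 km: v_c = √(μ/r) = 1.418 km/s.
Transfer-orbit speed at the same r (vis-viva, a = a_t): v_t = √[μ(2/r − 1/a_t)] = 0.7940 km/s.
Δv₂ = |v_t − v_c| = |0.7940 − 1.418| = 0.6240 km/s.

Δv₂ = 0.624 km/s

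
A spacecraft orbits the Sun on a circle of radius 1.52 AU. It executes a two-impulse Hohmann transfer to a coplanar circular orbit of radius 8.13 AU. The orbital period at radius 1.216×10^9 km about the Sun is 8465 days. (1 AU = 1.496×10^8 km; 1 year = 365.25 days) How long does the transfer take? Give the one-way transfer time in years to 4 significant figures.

t = 5.300 years

From Kepler's third law T² = 4π²r³/μ at r = 1.216×10^9 km, T = 8465 days = 8465 × 86400 s = 7.31376×10^8 s: μ = 4π²r³/T² = 1.32702×10^11 km³/s².
In km: r₁ = 1.52 × 1.496×10^8 = 2.27392×10^8 km; r₂ = 8.13 × 1.496×10^8 = 1.216248×10^9 km.
Semi-major axis of the transfer orbit: a_t = (2.27392×10^8 + 1.216248×10^9)/2 = 7.2182×10^8 km.
By Kepler's third law the transfer-orbit period is T = 2π√(a_t³/μ), so t = T/2 = 1.6725×10^8 s.
Converting: 1.6725×10^8 s ÷ 3.15576×10^7 s/year (365.25 × 86400) = 5.300 years.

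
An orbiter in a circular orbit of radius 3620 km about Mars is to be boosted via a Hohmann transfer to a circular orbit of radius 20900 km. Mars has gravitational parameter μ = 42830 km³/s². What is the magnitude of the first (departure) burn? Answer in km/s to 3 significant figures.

Transfer-ellipse semi-major axis a_t = (r₁ + r₂)/2 = (3620 + 20900)/2 = 12260 km.
Circular speed at r = 3620 km: v_c = √(μ/r) = 3.440 km/s.
Vis-viva on the transfer ellipse at r = 3620 km gives v_t = √[μ(2/r − 1/a_t)] = 4.491 km/s.
Δv₁ = |v_t − v_c| = |4.491 − 3.440| = 1.051 km/s.

Δv₁ = 1.05 km/s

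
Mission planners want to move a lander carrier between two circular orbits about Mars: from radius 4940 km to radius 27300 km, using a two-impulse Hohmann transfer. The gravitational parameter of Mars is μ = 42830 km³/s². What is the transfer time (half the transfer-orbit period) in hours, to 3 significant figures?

Transfer-ellipse semi-major axis a_t = (r₁ + r₂)/2 = (4940 + 27300)/2 = 16120 km.
Transfer time t = π√(a_t³/μ) = π√((16120)³ / 42830) = 31070 s.
Converting: 31070 s ÷ 3600 s/hour = 8.63 hours.

t = 8.63 hours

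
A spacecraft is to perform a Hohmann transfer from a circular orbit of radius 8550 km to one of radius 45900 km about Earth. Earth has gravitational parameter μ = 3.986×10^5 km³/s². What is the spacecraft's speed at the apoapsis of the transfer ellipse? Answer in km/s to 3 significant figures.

v = 1.65 km/s

Transfer-ellipse semi-major axis a_t = (r₁ + r₂)/2 = (8550 + 45900)/2 = 27225 km.
The apoapsis of the transfer ellipse is at r = 45900 km.
Applying v² = μ(2/r − 1/a_t): v = 1.651 km/s.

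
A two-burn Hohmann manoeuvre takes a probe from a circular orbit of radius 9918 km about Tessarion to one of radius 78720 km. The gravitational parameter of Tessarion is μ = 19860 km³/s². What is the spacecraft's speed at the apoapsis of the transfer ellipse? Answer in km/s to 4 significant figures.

v = 0.2376 km/s

Transfer-ellipse semi-major axis a_t = (r₁ + r₂)/2 = (9918 + 78720)/2 = 44319 km.
The apoapsis of the transfer ellipse is at r = 78720 km.
Applying v² = μ(2/r − 1/a_t): v = 0.2376 km/s.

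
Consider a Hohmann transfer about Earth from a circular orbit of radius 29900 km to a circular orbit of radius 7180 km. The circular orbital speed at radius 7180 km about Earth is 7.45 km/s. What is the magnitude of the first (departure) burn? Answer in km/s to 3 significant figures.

From the circular-orbit relation v² = μ/r at r = 7180 km: μ = v²r = (7.45)² × 7180 = 3.98508×10^5 km³/s².
Transfer-ellipse semi-major axis a_t = (r₁ + r₂)/2 = (29900 + 7180)/2 = 18540 km.
Circular speed at r = 29900 km: v_c = √(μ/r) = 3.651 km/s.
Transfer-orbit speed at the same r (vis-viva, a = a_t): v_t = √[μ(2/r − 1/a_t)] = 2.272 km/s.
Δv₁ = |v_t − v_c| = |2.272 − 3.651| = 1.379 km/s.

Δv₁ = 1.38 km/s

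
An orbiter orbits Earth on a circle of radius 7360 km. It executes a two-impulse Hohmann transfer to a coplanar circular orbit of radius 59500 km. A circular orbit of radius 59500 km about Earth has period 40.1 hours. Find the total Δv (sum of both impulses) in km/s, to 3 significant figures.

From Kepler's third law T² = 4π²r³/μ at r = 59500 km, T = 40.1 hours = 40.1 × 3600 s = 1.4436×10^5 s: μ = 4π²r³/T² = 3.99040×10^5 km³/s².
Transfer-ellipse semi-major axis a_t = (r₁ + r₂)/2 = (7360 + 59500)/2 = 33430 km.
At r₁ the circular-orbit speed is v₁ = √(μ/r₁) = 7.363 km/s.
Transfer-orbit speed at r₁ (vis-viva equation): v_p = √[μ(2/r₁ − 1/a_t)] = 9.823 km/s.
First burn Δv₁ = |v_p − v₁| = 2.460 km/s.
Circular speed at r₂: v₂ = √(μ/r₂) = 2.590 km/s.
Transfer-orbit speed at r₂: v_a = √[μ(2/r₂ − 1/a_t)] = 1.215 km/s.
Second burn Δv₂ = |v₂ − v_a| = 1.375 km/s.
Total Δv = Δv₁ + Δv₂ = 3.835 km/s.

Δv = 3.83 km/s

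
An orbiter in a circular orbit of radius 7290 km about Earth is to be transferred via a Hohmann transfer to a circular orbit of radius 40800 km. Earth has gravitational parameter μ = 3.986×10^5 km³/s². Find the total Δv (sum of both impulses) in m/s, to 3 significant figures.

The Hohmann ellipse has a_t = (r₁ + r₂)/2 = 24045 km.
Circular speed at r₁: v₁ = √(μ/r₁) = √(3.986×10^5/7290) = 7.3944 km/s.
Transfer-orbit speed at r₁ (v² = μ(2/r − 1/a)): v_p = √[μ(2/r₁ − 1/a_t)] = 9.6321 km/s.
First burn Δv₁ = |v_p − v₁| = 2.2377 km/s.
Circular speed at r₂: v₂ = √(μ/r₂) = 3.1256 km/s.
Transfer-orbit speed at r₂: v_a = √[μ(2/r₂ − 1/a_t)] = 1.7210 km/s.
Second burn Δv₂ = |v₂ − v_a| = 1.4046 km/s.
Δv = Δv₁ + Δv₂ = 2.2377 + 1.4046 = 3.642 km/s.

Δv = 3640 m/s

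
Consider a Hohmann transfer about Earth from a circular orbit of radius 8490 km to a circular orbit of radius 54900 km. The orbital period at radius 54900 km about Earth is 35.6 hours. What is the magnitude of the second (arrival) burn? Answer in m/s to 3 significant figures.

From Kepler's third law T² = 4π²r³/μ at r = 54900 km, T = 35.6 hours = 35.6 × 3600 s = 1.2816×10^5 s: μ = 4π²r³/T² = 3.97715×10^5 km³/s².
Transfer-ellipse semi-major axis a_t = (r₁ + r₂)/2 = (8490 + 54900)/2 = 31695 km.
Circular speed at r = 54900 km: v_c = √(μ/r) = 2.692 km/s.
Vis-viva on the transfer ellipse at r = 54900 km gives v_t = √[μ(2/r − 1/a_t)] = 1.393 km/s.
Δv₂ = |v_t − v_c| = |1.393 − 2.692| = 1.299 km/s.

Δv₂ = 1300 m/s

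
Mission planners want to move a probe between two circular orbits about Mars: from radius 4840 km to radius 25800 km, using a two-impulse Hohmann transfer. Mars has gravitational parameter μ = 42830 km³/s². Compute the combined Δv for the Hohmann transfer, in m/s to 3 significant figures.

Semi-major axis of the transfer orbit: a_t = (4840 + 25800)/2 = 15320 km.
At r₁ the circular-orbit speed is v₁ = √(μ/r₁) = 2.9748 km/s.
Transfer-orbit speed at r₁ (vis-viva equation): v_p = √[μ(2/r₁ − 1/a_t)] = 3.8604 km/s.
First burn Δv₁ = |v_p − v₁| = 0.8856 km/s.
At r₂, v₂ = √(μ/r₂) = 1.2884 km/s.
Transfer-orbit speed at r₂: v_a = √[μ(2/r₂ − 1/a_t)] = 0.72420 km/s.
Second burn Δv₂ = |v₂ − v_a| = 0.5642 km/s.
Total Δv = Δv₁ + Δv₂ = 1.450 km/s.

Δv = 1450 m/s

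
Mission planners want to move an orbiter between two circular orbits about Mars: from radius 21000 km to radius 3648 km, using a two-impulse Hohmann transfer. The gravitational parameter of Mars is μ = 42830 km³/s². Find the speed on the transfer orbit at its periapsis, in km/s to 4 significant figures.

v = 4.473 km/s

The Hohmann ellipse has a_t = (r₁ + r₂)/2 = 12324 km.
The periapsis of the transfer ellipse is at r = 3648 km.
Vis-viva: v = √[μ(2/r − 1/a_t)] = √[42830 × (2/3648 − 1/12324)] = 4.473 km/s.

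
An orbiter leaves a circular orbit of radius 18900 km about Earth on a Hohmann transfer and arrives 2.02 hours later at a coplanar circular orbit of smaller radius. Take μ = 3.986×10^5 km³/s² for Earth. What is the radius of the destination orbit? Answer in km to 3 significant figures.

r₂ = 6860 km

Transfer time t = 2.02 hours = 7272 s, and t = π√(a_t³/μ).
So a_t = (μ t²/π²)^(1/3) = (3.986×10^5 × (7272)² / π²)^(1/3) = 12878 km.
Since a_t = (r₁ + r₂)/2, r₂ = 2a_t − r₁ = 2×12878 − 18900 = 6856 km.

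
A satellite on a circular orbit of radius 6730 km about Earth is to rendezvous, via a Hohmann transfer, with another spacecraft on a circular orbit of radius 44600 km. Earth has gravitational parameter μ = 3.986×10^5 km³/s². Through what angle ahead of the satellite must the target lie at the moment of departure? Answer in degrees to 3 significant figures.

Semi-major axis of the transfer orbit: a_t = (6730 + 44600)/2 = 25665 km.
Transfer time t = π√(a_t³/μ) = 20459.4 s.
Target angular speed ω₂ = √(μ/r₂³) = 6.70296×10^-5 rad/s.
Angle swept by the target during transfer: ω₂·t = 1.37139 rad = 78.57°.
Arrival is 180° from departure on the ellipse, so φ = 180° − 78.57° = 101°.

φ = 101°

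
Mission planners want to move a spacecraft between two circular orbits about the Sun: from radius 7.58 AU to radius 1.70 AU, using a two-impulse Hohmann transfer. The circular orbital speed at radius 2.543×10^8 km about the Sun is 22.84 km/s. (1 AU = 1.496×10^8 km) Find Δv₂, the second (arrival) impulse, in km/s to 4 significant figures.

From the circular-orbit relation v² = μ/r at r = 2.543×10^8 km: μ = v²r = (22.84)² × 2.543×10^8 = 1.32660×10^11 km³/s².
In km: r₁ = 7.58 × 1.496×10^8 = 1.133968×10^9 km; r₂ = 1.70 × 1.496×10^8 = 2.5432×10^8 km.
The Hohmann ellipse has a_t = (r₁ + r₂)/2 = 6.94144×10^8 km.
Circular speed at r = 2.5432×10^8 km: v_c = √(μ/r) = 22.839 km/s.
Vis-viva on the transfer ellipse at r = 2.5432×10^8 km gives v_t = √[μ(2/r − 1/a_t)] = 29.191 km/s.
Δv₂ = |v_t − v_c| = |29.191 − 22.839| = 6.352 km/s.

Δv₂ = 6.352 km/s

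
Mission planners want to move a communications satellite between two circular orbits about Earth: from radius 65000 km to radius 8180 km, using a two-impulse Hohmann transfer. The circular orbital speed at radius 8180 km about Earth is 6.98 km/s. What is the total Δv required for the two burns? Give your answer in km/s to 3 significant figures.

From the circular-orbit relation v² = μ/r at r = 8180 km: μ = v²r = (6.98)² × 8180 = 3.98533×10^5 km³/s².
Semi-major axis of the transfer orbit: a_t = (65000 + 8180)/2 = 36590 km.
Circular speed at r₁: v₁ = √(μ/r₁) = √(3.98533×10^5/65000) = 2.47614 km/s.
Transfer-orbit speed at r₁ (v² = μ(2/r − 1/a)): v_a = √[μ(2/r₁ − 1/a_t)] = 1.17077 km/s.
First burn Δv₁ = |v_a − v₁| = 1.3054 km/s.
At r₂, v₂ = √(μ/r₂) = 6.9800 km/s.
Transfer-orbit speed at r₂: v_p = √[μ(2/r₂ − 1/a_t)] = 9.3032 km/s.
Second burn Δv₂ = |v₂ − v_p| = 2.3232 km/s.
Total Δv = Δv₁ + Δv₂ = 3.629 km/s.

Δv = 3.63 km/s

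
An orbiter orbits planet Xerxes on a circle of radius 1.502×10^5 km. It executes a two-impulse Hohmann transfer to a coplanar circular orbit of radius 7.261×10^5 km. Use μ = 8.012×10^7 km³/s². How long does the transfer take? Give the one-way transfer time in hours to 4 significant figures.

Semi-major axis of the transfer orbit: a_t = (1.502×10^5 + 7.261×10^5)/2 = 4.3815×10^5 km.
By Kepler's third law the transfer-orbit period is T = 2π√(a_t³/μ), so t = T/2 = 1.018×10^5 s.
Converting: 1.018×10^5 s ÷ 3600 s/hour = 28.28 hours.

t = 28.28 hours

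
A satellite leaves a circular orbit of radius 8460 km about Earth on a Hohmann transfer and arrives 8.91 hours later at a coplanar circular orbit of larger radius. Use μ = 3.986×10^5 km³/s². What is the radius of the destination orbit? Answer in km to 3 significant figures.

Transfer time t = 8.91 hours = 32076 s, and t = π√(a_t³/μ).
So a_t = (μ t²/π²)^(1/3) = (3.986×10^5 × (32076)² / π²)^(1/3) = 34636 km.
Since a_t = (r₁ + r₂)/2, r₂ = 2a_t − r₁ = 2×34636 − 8460 = 60812 km.

r₂ = 60800 km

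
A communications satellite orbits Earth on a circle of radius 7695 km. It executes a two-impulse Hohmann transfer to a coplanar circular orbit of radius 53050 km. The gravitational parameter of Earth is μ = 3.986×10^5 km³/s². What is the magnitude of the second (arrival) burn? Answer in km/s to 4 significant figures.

Δv₂ = 1.361 km/s

Semi-major axis of the transfer orbit: a_t = (7695 + 53050)/2 = 30372.5 km.
Circular speed at r = 53050 km: v_c = √(μ/r) = 2.741 km/s.
Transfer-orbit speed at the same r (vis-viva, a = a_t): v_t = √[μ(2/r − 1/a_t)] = 1.380 km/s.
Δv₂ = |v_t − v_c| = |1.380 − 2.741| = 1.361 km/s.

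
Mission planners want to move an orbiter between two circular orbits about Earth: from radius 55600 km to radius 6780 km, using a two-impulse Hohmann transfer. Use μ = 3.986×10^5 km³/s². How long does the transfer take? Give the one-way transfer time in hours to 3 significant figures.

The Hohmann ellipse has a_t = (r₁ + r₂)/2 = 31190 km.
Half the transfer-orbit period gives t = π√(a_t³/μ) = 27410 s.
Converting: 27410 s ÷ 3600 s/hour = 7.61 hours.

t = 7.61 hours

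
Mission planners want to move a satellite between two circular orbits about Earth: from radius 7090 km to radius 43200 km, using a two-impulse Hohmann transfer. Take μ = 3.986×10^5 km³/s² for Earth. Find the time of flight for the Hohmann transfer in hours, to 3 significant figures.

t = 5.51 hours

Transfer-ellipse semi-major axis a_t = (r₁ + r₂)/2 = (7090 + 43200)/2 = 25145 km.
Half the transfer-orbit period gives t = π√(a_t³/μ) = 19840 s.
Converting: 19840 s ÷ 3600 s/hour = 5.51 hours.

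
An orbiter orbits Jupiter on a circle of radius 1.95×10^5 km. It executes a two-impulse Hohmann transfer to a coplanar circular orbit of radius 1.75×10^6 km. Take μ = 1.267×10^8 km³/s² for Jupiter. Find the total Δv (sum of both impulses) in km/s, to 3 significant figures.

Δv = 13.4 km/s

The Hohmann ellipse has a_t = (r₁ + r₂)/2 = 9.725×10^5 km.
Circular speed at r₁: v₁ = √(μ/r₁) = √(1.267×10^8/1.950×10^5) = 25.490 km/s.
On the transfer ellipse at r₁, v² = μ(2/r − 1/a) gives v_p = √[μ(2/r₁ − 1/a_t)] = 34.194 km/s.
First burn Δv₁ = |v_p − v₁| = 8.704 km/s.
Circular speed at r₂: v₂ = √(μ/r₂) = 8.509 km/s.
Transfer-orbit speed at r₂: v_a = √[μ(2/r₂ − 1/a_t)] = 3.810 km/s.
Second burn Δv₂ = |v₂ − v_a| = 4.699 km/s.
Total Δv = Δv₁ + Δv₂ = 13.40 km/s.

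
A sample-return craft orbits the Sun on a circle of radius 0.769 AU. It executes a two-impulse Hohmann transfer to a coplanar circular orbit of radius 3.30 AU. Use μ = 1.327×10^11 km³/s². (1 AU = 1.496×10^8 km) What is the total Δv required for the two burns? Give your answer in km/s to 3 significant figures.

In km: r₁ = 0.769 × 1.496×10^8 = 1.150424×10^8 km; r₂ = 3.30 × 1.496×10^8 = 4.9368×10^8 km.
Transfer-ellipse semi-major axis a_t = (r₁ + r₂)/2 = (1.150424×10^8 + 4.9368×10^8)/2 = 3.043612×10^8 km.
Circular speed at r₁: v₁ = √(μ/r₁) = √(1.327×10^11/1.150424×10^8) = 33.963 km/s.
On the transfer ellipse at r₁, vis-viva gives v_p = √[μ(2/r₁ − 1/a_t)] = 43.255 km/s.
First burn Δv₁ = |v_p − v₁| = 9.292 km/s.
At r₂, v₂ = √(μ/r₂) = 16.395 km/s.
Transfer-orbit speed at r₂: v_a = √[μ(2/r₂ − 1/a_t)] = 10.080 km/s.
Second burn Δv₂ = |v₂ − v_a| = 6.315 km/s.
Δv = Δv₁ + Δv₂ = 9.292 + 6.315 = 15.61 km/s.

Δv = 15.6 km/s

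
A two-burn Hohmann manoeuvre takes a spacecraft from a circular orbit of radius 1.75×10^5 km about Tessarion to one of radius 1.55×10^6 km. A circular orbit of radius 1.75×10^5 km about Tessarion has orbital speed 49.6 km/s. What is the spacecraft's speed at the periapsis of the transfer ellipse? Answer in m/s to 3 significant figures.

v = 66500 m/s

From the circular-orbit relation v² = μ/r at r = 1.75×10^5 km: μ = v²r = (49.6)² × 1.75×10^5 = 4.30528×10^8 km³/s².
Semi-major axis of the transfer orbit: a_t = (1.750×10^5 + 1.550×10^6)/2 = 8.625×10^5 km.
The periapsis of the transfer ellipse is at r = 1.750×10^5 km.
From the vis-viva equation, v = √[μ(2/r − 1/a_t)] = 66.49 km/s.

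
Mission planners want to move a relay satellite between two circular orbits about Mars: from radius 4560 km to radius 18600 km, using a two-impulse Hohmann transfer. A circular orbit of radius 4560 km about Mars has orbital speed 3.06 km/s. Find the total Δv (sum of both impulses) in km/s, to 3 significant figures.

From the circular-orbit relation v² = μ/r at r = 4560 km: μ = v²r = (3.06)² × 4560 = 42698.0 km³/s².
Transfer-ellipse semi-major axis a_t = (r₁ + r₂)/2 = (4560 + 18600)/2 = 11580 km.
At r₁ the circular-orbit speed is v₁ = √(μ/r₁) = 3.06000 km/s.
Transfer-orbit speed at r₁ (v² = μ(2/r − 1/a)): v_p = √[μ(2/r₁ − 1/a_t)] = 3.87814 km/s.
First burn Δv₁ = |v_p − v₁| = 0.81814 km/s.
Circular speed at r₂: v₂ = √(μ/r₂) = 1.51512 km/s.
Transfer-orbit speed at r₂: v_a = √[μ(2/r₂ − 1/a_t)] = 0.950770 km/s.
Second burn Δv₂ = |v₂ − v_a| = 0.56435 km/s.
Total Δv = Δv₁ + Δv₂ = 1.382 km/s.

Δv = 1.38 km/s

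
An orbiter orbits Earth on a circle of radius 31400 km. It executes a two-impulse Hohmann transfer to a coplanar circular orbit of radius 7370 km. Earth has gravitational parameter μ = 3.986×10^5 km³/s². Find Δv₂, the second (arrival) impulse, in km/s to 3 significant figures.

Δv₂ = 2.01 km/s

Semi-major axis of the transfer orbit: a_t = (31400 + 7370)/2 = 19385 km.
Circular speed at r = 7370 km: v_c = √(μ/r) = 7.354 km/s.
Transfer-orbit speed at the same r (vis-viva, a = a_t): v_t = √[μ(2/r − 1/a_t)] = 9.360 km/s.
Δv₂ = |v_t − v_c| = |9.360 − 7.354| = 2.006 km/s.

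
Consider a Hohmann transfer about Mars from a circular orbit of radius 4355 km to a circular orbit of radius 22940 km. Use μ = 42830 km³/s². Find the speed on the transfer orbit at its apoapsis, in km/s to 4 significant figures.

v = 0.7719 km/s

Transfer-ellipse semi-major axis a_t = (r₁ + r₂)/2 = (4355 + 22940)/2 = 13647.5 km.
The apoapsis of the transfer ellipse is at r = 22940 km.
Applying v² = μ(2/r − 1/a_t): v = 0.7719 km/s.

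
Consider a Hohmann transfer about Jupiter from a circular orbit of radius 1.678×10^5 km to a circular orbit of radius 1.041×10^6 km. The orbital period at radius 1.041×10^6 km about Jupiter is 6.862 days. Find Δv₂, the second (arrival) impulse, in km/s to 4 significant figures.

Δv₂ = 5.219 km/s

From Kepler's third law T² = 4π²r³/μ at r = 1.041×10^6 km, T = 6.862 days = 6.862 × 86400 s = 5.928768×10^5 s: μ = 4π²r³/T² = 1.26702×10^8 km³/s².
The Hohmann ellipse has a_t = (r₁ + r₂)/2 = 6.044×10^5 km.
On the circular orbit at r = 1.041×10^6 km, v_c = √(μ/r) = 11.032 km/s.
Vis-viva on the transfer ellipse at r = 1.041×10^6 km gives v_t = √[μ(2/r − 1/a_t)] = 5.8130 km/s.
Δv₂ = |v_t − v_c| = |5.8130 − 11.032| = 5.219 km/s.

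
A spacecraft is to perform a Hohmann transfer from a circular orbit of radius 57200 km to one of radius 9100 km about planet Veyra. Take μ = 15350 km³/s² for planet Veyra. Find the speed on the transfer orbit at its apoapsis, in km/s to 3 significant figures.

v = 0.271 km/s

Transfer-ellipse semi-major axis a_t = (r₁ + r₂)/2 = (57200 + 9100)/2 = 33150 km.
At apoapsis, r = 57200 km.
From the vis-viva equation, v = √[μ(2/r − 1/a_t)] = 0.2714 km/s.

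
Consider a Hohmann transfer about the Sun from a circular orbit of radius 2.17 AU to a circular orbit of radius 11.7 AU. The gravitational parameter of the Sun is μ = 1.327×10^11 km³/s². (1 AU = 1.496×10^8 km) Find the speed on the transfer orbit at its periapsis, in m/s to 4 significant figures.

v = 26260 m/s

In km: r₁ = 2.17 × 1.496×10^8 = 3.24632×10^8 km; r₂ = 11.7 × 1.496×10^8 = 1.75032×10^9 km.
Transfer-ellipse semi-major axis a_t = (r₁ + r₂)/2 = (3.24632×10^8 + 1.75032×10^9)/2 = 1.037476×10^9 km.
The periapsis of the transfer ellipse is at r = 3.24632×10^8 km.
Vis-viva: v = √[μ(2/r − 1/a_t)] = √[1.327×10^11 × (2/3.24632×10^8 − 1/1.037476×10^9)] = 26.26 km/s.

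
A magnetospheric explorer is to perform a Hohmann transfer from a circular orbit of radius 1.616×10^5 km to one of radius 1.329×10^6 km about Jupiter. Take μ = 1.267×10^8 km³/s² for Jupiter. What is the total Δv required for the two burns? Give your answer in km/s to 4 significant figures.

Transfer-ellipse semi-major axis a_t = (r₁ + r₂)/2 = (1.616×10^5 + 1.329×10^6)/2 = 7.453×10^5 km.
Circular speed at r₁: v₁ = √(μ/r₁) = √(1.267×10^8/1.616×10^5) = 28.00 km/s.
On the transfer ellipse at r₁, vis-viva gives v_p = √[μ(2/r₁ − 1/a_t)] = 37.39 km/s.
First burn Δv₁ = |v_p − v₁| = 9.390 km/s.
Circular speed at r₂: v₂ = √(μ/r₂) = 9.764 km/s.
Transfer-orbit speed at r₂: v_a = √[μ(2/r₂ − 1/a_t)] = 4.547 km/s.
Second burn Δv₂ = |v₂ − v_a| = 5.217 km/s.
Total Δv = Δv₁ + Δv₂ = 14.61 km/s.

Δv = 14.61 km/s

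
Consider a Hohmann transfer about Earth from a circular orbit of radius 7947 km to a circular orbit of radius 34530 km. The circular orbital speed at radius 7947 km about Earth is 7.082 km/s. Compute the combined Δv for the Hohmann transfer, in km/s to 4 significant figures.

From the circular-orbit relation v² = μ/r at r = 7947 km: μ = v²r = (7.082)² × 7947 = 3.98580×10^5 km³/s².
Transfer-ellipse semi-major axis a_t = (r₁ + r₂)/2 = (7947 + 34530)/2 = 21238.5 km.
At r₁ the circular-orbit speed is v₁ = √(μ/r₁) = 7.082 km/s.
On the transfer ellipse at r₁, vis-viva equation gives v_p = √[μ(2/r₁ − 1/a_t)] = 9.030 km/s.
First burn Δv₁ = |v_p − v₁| = 1.948 km/s.
Circular speed at r₂: v₂ = √(μ/r₂) = 3.397 km/s.
Transfer-orbit speed at r₂: v_a = √[μ(2/r₂ − 1/a_t)] = 2.078 km/s.
Second burn Δv₂ = |v₂ − v_a| = 1.319 km/s.
Δv = Δv₁ + Δv₂ = 1.948 + 1.319 = 3.267 km/s.

Δv = 3.267 km/s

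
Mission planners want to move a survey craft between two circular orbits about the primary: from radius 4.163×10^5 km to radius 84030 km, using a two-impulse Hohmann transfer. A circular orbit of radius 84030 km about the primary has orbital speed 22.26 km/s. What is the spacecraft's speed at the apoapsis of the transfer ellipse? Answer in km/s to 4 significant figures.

From the circular-orbit relation v² = μ/r at r = 84030 km: μ = v²r = (22.26)² × 84030 = 4.16375×10^7 km³/s².
Transfer-ellipse semi-major axis a_t = (r₁ + r₂)/2 = (4.163×10^5 + 84030)/2 = 2.50165×10^5 km.
At apoapsis, r = 4.163×10^5 km.
From the vis-viva equation, v = √[μ(2/r − 1/a_t)] = 5.796 km/s.

v = 5.796 km/s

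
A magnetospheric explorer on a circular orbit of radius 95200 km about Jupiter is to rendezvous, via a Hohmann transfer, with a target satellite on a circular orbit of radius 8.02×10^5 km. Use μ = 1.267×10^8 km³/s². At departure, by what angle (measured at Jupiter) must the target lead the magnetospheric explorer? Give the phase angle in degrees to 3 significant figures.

φ = 105°

The Hohmann ellipse has a_t = (r₁ + r₂)/2 = 4.486×10^5 km.
Transfer time t = π√(a_t³/μ) = 83859 s.
Target angular speed ω₂ = √(μ/r₂³) = 1.5672×10^-5 rad/s.
Angle swept by the target during transfer: ω₂·t = 1.3142 rad = 75.30°.
Arrival is 180° from departure on the ellipse, so φ = 180° − 75.30° = 105°.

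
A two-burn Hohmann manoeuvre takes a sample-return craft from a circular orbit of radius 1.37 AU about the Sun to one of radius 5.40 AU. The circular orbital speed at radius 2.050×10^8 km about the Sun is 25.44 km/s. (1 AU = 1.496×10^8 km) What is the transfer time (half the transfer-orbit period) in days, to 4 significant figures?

t = 1138 days

From the circular-orbit relation v² = μ/r at r = 2.050×10^8 km: μ = v²r = (25.44)² × 2.050×10^8 = 1.32675×10^11 km³/s².
In km: r₁ = 1.37 × 1.496×10^8 = 2.04952×10^8 km; r₂ = 5.40 × 1.496×10^8 = 8.0784×10^8 km.
Transfer-ellipse semi-major axis a_t = (r₁ + r₂)/2 = (2.04952×10^8 + 8.0784×10^8)/2 = 5.06396×10^8 km.
By Kepler's third law the transfer-orbit period is T = 2π√(a_t³/μ), so t = T/2 = 9.829×10^7 s.
Converting: 9.829×10^7 s ÷ 86400 s/day = 1138 days.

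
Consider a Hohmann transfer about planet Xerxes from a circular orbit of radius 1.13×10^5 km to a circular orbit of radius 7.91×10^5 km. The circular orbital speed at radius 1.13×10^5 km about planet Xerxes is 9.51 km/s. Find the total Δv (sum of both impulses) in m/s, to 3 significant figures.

Δv = 4870 m/s

From the circular-orbit relation v² = μ/r at r = 1.13×10^5 km: μ = v²r = (9.51)² × 1.13×10^5 = 1.02197×10^7 km³/s².
Semi-major axis of the transfer orbit: a_t = (1.130×10^5 + 7.910×10^5)/2 = 4.520×10^5 km.
Circular speed at r₁: v₁ = √(μ/r₁) = √(1.02197×10^7/1.130×10^5) = 9.5100 km/s.
Transfer-orbit speed at r₁ (vis-viva): v_p = √[μ(2/r₁ − 1/a_t)] = 12.581 km/s.
First burn Δv₁ = |v_p − v₁| = 3.071 km/s.
Circular speed at r₂: v₂ = √(μ/r₂) = 3.594 km/s.
Transfer-orbit speed at r₂: v_a = √[μ(2/r₂ − 1/a_t)] = 1.797 km/s.
Second burn Δv₂ = |v₂ − v_a| = 1.797 km/s.
Total Δv = Δv₁ + Δv₂ = 4.868 km/s.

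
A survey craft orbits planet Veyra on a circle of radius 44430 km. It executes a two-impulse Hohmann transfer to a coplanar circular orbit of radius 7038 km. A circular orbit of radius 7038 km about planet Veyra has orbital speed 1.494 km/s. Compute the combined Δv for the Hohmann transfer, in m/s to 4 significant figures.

Δv = 752.7 m/s

From the circular-orbit relation v² = μ/r at r = 7038 km: μ = v²r = (1.494)² × 7038 = 15709.1 km³/s².
Transfer-ellipse semi-major axis a_t = (r₁ + r₂)/2 = (44430 + 7038)/2 = 25734 km.
At r₁ the circular-orbit speed is v₁ = √(μ/r₁) = 0.594617 km/s.
On the transfer ellipse at r₁, vis-viva equation gives v_a = √[μ(2/r₁ − 1/a_t)] = 0.310963 km/s.
First burn Δv₁ = |v_a − v₁| = 0.28365 km/s.
At r₂, v₂ = √(μ/r₂) = 1.49400 km/s.
Transfer-orbit speed at r₂: v_p = √[μ(2/r₂ − 1/a_t)] = 1.96307 km/s.
Second burn Δv₂ = |v₂ − v_p| = 0.46907 km/s.
Δv = Δv₁ + Δv₂ = 0.28365 + 0.46907 = 0.7527 km/s.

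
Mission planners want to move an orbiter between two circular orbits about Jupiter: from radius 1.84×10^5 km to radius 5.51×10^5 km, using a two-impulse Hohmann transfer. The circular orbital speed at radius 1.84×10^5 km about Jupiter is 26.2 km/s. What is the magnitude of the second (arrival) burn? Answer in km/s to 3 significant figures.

From the circular-orbit relation v² = μ/r at r = 1.84×10^5 km: μ = v²r = (26.2)² × 1.84×10^5 = 1.26305×10^8 km³/s².
Semi-major axis of the transfer orbit: a_t = (1.840×10^5 + 5.510×10^5)/2 = 3.675×10^5 km.
Circular speed at r = 5.510×10^5 km: v_c = √(μ/r) = 15.140 km/s.
Vis-viva on the transfer ellipse at r = 5.510×10^5 km gives v_t = √[μ(2/r − 1/a_t)] = 10.713 km/s.
Δv₂ = |v_t − v_c| = |10.713 − 15.140| = 4.427 km/s.

Δv₂ = 4.43 km/s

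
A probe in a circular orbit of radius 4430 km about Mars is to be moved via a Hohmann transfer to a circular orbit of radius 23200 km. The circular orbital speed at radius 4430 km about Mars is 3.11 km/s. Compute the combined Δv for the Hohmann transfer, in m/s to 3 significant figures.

From the circular-orbit relation v² = μ/r at r = 4430 km: μ = v²r = (3.11)² × 4430 = 42847.4 km³/s².
Semi-major axis of the transfer orbit: a_t = (4430 + 23200)/2 = 13815 km.
Circular speed at r₁: v₁ = √(μ/r₁) = √(42847.4/4430) = 3.1100 km/s.
Transfer-orbit speed at r₁ (v² = μ(2/r − 1/a)): v_p = √[μ(2/r₁ − 1/a_t)] = 4.0302 km/s.
First burn Δv₁ = |v_p − v₁| = 0.9202 km/s.
At r₂, v₂ = √(μ/r₂) = 1.359 km/s.
Transfer-orbit speed at r₂: v_a = √[μ(2/r₂ − 1/a_t)] = 0.7696 km/s.
Second burn Δv₂ = |v₂ − v_a| = 0.5894 km/s.
Total Δv = Δv₁ + Δv₂ = 1.510 km/s.

Δv = 1510 m/s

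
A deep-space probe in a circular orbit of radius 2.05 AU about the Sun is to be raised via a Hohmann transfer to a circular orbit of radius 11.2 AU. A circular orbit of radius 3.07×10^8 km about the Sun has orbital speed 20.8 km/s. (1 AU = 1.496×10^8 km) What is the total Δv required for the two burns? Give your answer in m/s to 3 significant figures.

Δv = 10200 m/s

From the circular-orbit relation v² = μ/r at r = 3.07×10^8 km: μ = v²r = (20.8)² × 3.07×10^8 = 1.32820×10^11 km³/s².
In km: r₁ = 2.05 × 1.496×10^8 = 3.0668×10^8 km; r₂ = 11.2 × 1.496×10^8 = 1.67552×10^9 km.
Semi-major axis of the transfer orbit: a_t = (3.0668×10^8 + 1.67552×10^9)/2 = 9.911×10^8 km.
Circular speed at r₁: v₁ = √(μ/r₁) = √(1.32820×10^11/3.0668×10^8) = 20.811 km/s.
Transfer-orbit speed at r₁ (vis-viva): v_p = √[μ(2/r₁ − 1/a_t)] = 27.059 km/s.
First burn Δv₁ = |v_p − v₁| = 6.248 km/s.
At r₂, v₂ = √(μ/r₂) = 8.9034 km/s.
Transfer-orbit speed at r₂: v_a = √[μ(2/r₂ − 1/a_t)] = 4.9527 km/s.
Second burn Δv₂ = |v₂ − v_a| = 3.951 km/s.
Total Δv = Δv₁ + Δv₂ = 10.20 km/s.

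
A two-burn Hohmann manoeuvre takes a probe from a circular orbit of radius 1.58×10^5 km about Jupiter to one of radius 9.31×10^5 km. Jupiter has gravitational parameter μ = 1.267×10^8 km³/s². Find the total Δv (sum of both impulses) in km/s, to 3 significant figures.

The Hohmann ellipse has a_t = (r₁ + r₂)/2 = 5.445×10^5 km.
At r₁ the circular-orbit speed is v₁ = √(μ/r₁) = 28.3178 km/s.
On the transfer ellipse at r₁, vis-viva gives v_p = √[μ(2/r₁ − 1/a_t)] = 37.0285 km/s.
First burn Δv₁ = |v_p − v₁| = 8.711 km/s.
Circular speed at r₂: v₂ = √(μ/r₂) = 11.666 km/s.
Transfer-orbit speed at r₂: v_a = √[μ(2/r₂ − 1/a_t)] = 6.2841 km/s.
Second burn Δv₂ = |v₂ − v_a| = 5.382 km/s.
Δv = Δv₁ + Δv₂ = 8.711 + 5.382 = 14.09 km/s.

Δv = 14.1 km/s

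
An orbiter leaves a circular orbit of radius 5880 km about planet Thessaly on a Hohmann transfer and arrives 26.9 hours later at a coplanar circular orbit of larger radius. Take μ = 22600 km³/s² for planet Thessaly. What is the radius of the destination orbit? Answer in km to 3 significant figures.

Transfer time t = 26.9 hours = 96840 s, and t = π√(a_t³/μ).
So a_t = (μ t²/π²)^(1/3) = (22600 × (96840)² / π²)^(1/3) = 27795 km.
Since a_t = (r₁ + r₂)/2, r₂ = 2a_t − r₁ = 2×27795 − 5880 = 49710 km.

r₂ = 49700 km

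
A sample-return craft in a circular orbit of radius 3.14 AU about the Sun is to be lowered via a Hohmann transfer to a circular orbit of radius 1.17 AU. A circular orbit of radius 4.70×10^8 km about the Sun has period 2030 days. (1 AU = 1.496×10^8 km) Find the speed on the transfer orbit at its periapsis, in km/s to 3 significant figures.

v = 33.3 km/s

From Kepler's third law T² = 4π²r³/μ at r = 4.70×10^8 km, T = 2030 days = 2030 × 86400 s = 1.75392×10^8 s: μ = 4π²r³/T² = 1.33240×10^11 km³/s².
In km: r₁ = 3.14 × 1.496×10^8 = 4.69744×10^8 km; r₂ = 1.17 × 1.496×10^8 = 1.75032×10^8 km.
The Hohmann ellipse has a_t = (r₁ + r₂)/2 = 3.22388×10^8 km.
At periapsis, r = 1.75032×10^8 km.
Vis-viva: v = √[μ(2/r − 1/a_t)] = √[1.33240×10^11 × (2/1.75032×10^8 − 1/3.22388×10^8)] = 33.30 km/s.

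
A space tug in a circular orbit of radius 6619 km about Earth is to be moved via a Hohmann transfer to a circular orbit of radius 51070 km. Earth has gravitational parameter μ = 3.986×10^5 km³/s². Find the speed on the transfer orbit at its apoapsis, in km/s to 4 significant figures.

Transfer-ellipse semi-major axis a_t = (r₁ + r₂)/2 = (6619 + 51070)/2 = 28844.5 km.
At apoapsis, r = 51070 km.
From the vis-viva equation, v = √[μ(2/r − 1/a_t)] = 1.338 km/s.

v = 1.338 km/s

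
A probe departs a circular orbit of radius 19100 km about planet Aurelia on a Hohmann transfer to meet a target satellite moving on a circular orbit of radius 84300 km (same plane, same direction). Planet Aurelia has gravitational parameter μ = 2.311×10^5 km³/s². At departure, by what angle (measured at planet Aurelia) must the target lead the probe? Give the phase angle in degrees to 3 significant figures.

φ = 93.5°

Transfer-ellipse semi-major axis a_t = (r₁ + r₂)/2 = (19100 + 84300)/2 = 51700 km.
Transfer time t = π√(a_t³/μ) = 76822.02 s.
Target angular speed ω₂ = √(μ/r₂³) = 1.964077×10^-5 rad/s.
Angle swept by the target during transfer: ω₂·t = 1.508844 rad = 86.4504°.
The probe traverses 180° on the transfer ellipse, so the target must lead by 180° − 86.4504° = 93.5°.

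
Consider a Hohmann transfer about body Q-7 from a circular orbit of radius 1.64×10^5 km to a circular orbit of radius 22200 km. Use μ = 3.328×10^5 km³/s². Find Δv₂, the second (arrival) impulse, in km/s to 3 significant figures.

Semi-major axis of the transfer orbit: a_t = (1.640×10^5 + 22200)/2 = 93100 km.
On the circular orbit at r = 22200 km, v_c = √(μ/r) = 3.872 km/s.
Transfer-orbit speed at the same r (vis-viva, a = a_t): v_t = √[μ(2/r − 1/a_t)] = 5.139 km/s.
Δv₂ = |v_t − v_c| = |5.139 − 3.872| = 1.267 km/s.

Δv₂ = 1.27 km/s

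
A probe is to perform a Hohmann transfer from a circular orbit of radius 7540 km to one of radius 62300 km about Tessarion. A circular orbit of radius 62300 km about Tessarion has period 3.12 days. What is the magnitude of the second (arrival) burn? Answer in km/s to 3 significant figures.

Δv₂ = 0.777 km/s

From Kepler's third law T² = 4π²r³/μ at r = 62300 km, T = 3.12 days = 3.12 × 86400 s = 2.69568×10^5 s: μ = 4π²r³/T² = 1.31367×10^5 km³/s².
The Hohmann ellipse has a_t = (r₁ + r₂)/2 = 34920 km.
Circular speed at r = 62300 km: v_c = √(μ/r) = 1.45211 km/s.
Vis-viva on the transfer ellipse at r = 62300 km gives v_t = √[μ(2/r − 1/a_t)] = 0.674758 km/s.
Δv₂ = |v_t − v_c| = |0.674758 − 1.45211| = 0.7774 km/s.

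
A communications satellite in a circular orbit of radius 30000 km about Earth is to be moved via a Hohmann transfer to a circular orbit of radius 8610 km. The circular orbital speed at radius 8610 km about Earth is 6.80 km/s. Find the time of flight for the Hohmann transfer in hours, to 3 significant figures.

t = 3.71 hours

From the circular-orbit relation v² = μ/r at r = 8610 km: μ = v²r = (6.80)² × 8610 = 3.98126×10^5 km³/s².
Transfer-ellipse semi-major axis a_t = (r₁ + r₂)/2 = (30000 + 8610)/2 = 19305 km.
Half the transfer-orbit period gives t = π√(a_t³/μ) = 13360 s.
Converting: 13360 s ÷ 3600 s/hour = 3.71 hours.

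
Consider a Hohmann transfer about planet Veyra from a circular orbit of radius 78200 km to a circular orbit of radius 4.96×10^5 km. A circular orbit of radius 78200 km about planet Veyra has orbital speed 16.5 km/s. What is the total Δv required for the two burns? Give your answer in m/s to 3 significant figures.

Δv = 8320 m/s

From the circular-orbit relation v² = μ/r at r = 78200 km: μ = v²r = (16.5)² × 78200 = 2.12900×10^7 km³/s².
The Hohmann ellipse has a_t = (r₁ + r₂)/2 = 2.871×10^5 km.
At r₁ the circular-orbit speed is v₁ = √(μ/r₁) = 16.5000 km/s.
On the transfer ellipse at r₁, vis-viva equation gives v_p = √[μ(2/r₁ − 1/a_t)] = 21.6874 km/s.
First burn Δv₁ = |v_p − v₁| = 5.1874 km/s.
At r₂, v₂ = √(μ/r₂) = 6.5516 km/s.
Transfer-orbit speed at r₂: v_a = √[μ(2/r₂ − 1/a_t)] = 3.4193 km/s.
Second burn Δv₂ = |v₂ − v_a| = 3.1323 km/s.
Δv = Δv₁ + Δv₂ = 5.1874 + 3.1323 = 8.320 km/s.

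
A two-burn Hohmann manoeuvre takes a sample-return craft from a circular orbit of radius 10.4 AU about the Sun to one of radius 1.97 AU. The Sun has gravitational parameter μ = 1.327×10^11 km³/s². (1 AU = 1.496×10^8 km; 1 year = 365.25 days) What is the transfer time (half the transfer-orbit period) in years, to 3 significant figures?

t = 7.69 years

In km: r₁ = 10.4 × 1.496×10^8 = 1.55584×10^9 km; r₂ = 1.97 × 1.496×10^8 = 2.94712×10^8 km.
The Hohmann ellipse has a_t = (r₁ + r₂)/2 = 9.25276×10^8 km.
By Kepler's third law the transfer-orbit period is T = 2π√(a_t³/μ), so t = T/2 = 2.427×10^8 s.
Converting: 2.427×10^8 s ÷ 3.15576×10^7 s/year (365.25 × 86400) = 7.69 years.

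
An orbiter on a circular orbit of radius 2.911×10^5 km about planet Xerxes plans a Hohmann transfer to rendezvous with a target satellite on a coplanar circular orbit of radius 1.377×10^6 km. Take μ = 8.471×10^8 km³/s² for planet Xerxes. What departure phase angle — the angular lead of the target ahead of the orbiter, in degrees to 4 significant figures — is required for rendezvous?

The Hohmann ellipse has a_t = (r₁ + r₂)/2 = 8.3405×10^5 km.
The half-period of the transfer ellipse is t = π√(a_t³/μ) = 82219 s.
Target angular speed ω₂ = √(μ/r₂³) = 1.8012×10^-5 rad/s.
Angle swept by the target during transfer: ω₂·t = 1.4809 rad = 84.85°.
The orbiter traverses 180° on the transfer ellipse, so the target must lead by 180° − 84.85° = 95.15°.

φ = 95.15°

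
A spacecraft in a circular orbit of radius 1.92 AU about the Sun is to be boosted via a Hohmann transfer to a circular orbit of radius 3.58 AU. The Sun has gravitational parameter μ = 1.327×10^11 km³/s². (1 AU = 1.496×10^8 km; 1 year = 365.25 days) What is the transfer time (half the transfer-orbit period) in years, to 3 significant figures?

t = 2.28 years

In km: r₁ = 1.92 × 1.496×10^8 = 2.87232×10^8 km; r₂ = 3.58 × 1.496×10^8 = 5.35568×10^8 km.
The Hohmann ellipse has a_t = (r₁ + r₂)/2 = 4.114×10^8 km.
Half the transfer-orbit period gives t = π√(a_t³/μ) = 7.196×10^7 s.
Converting: 7.196×10^7 s ÷ 3.15576×10^7 s/year (365.25 × 86400) = 2.28 years.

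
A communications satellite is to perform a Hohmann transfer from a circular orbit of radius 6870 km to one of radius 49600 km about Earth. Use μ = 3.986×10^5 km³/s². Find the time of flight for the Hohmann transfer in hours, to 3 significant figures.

Semi-major axis of the transfer orbit: a_t = (6870 + 49600)/2 = 28235 km.
By Kepler's third law the transfer-orbit period is T = 2π√(a_t³/μ), so t = T/2 = 23610 s.
Converting: 23610 s ÷ 3600 s/hour = 6.56 hours.

t = 6.56 hours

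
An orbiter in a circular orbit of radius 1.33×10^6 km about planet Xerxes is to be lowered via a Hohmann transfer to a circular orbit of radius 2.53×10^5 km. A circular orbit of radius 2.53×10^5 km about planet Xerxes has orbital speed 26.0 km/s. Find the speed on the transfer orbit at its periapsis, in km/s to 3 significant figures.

v = 33.7 km/s

From the circular-orbit relation v² = μ/r at r = 2.53×10^5 km: μ = v²r = (26.0)² × 2.53×10^5 = 1.71028×10^8 km³/s².
Semi-major axis of the transfer orbit: a_t = (1.330×10^6 + 2.530×10^5)/2 = 7.915×10^5 km.
At periapsis, r = 2.530×10^5 km.
Vis-viva: v = √[μ(2/r − 1/a_t)] = √[1.71028×10^8 × (2/2.530×10^5 − 1/7.915×10^5)] = 33.70 km/s.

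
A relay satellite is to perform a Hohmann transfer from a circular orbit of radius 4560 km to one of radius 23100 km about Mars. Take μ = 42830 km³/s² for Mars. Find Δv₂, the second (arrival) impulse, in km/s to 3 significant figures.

Δv₂ = 0.580 km/s

Semi-major axis of the transfer orbit: a_t = (4560 + 23100)/2 = 13830 km.
On the circular orbit at r = 23100 km, v_c = √(μ/r) = 1.3617 km/s.
Transfer-orbit speed at the same r (vis-viva, a = a_t): v_t = √[μ(2/r − 1/a_t)] = 0.78188 km/s.
Δv₂ = |v_t − v_c| = |0.78188 − 1.3617| = 0.5798 km/s.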